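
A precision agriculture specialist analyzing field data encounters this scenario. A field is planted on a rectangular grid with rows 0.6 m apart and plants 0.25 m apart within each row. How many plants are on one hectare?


D = 10000 / (row_sp * plant_sp)
  = 10000 / (0.6 * 0.25)
  = 10000 / 0.1500
  = 66666.67 plants/ha


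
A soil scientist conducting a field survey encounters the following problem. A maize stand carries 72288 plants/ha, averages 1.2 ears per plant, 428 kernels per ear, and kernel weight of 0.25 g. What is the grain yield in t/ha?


Y = density * ears * kernels * kw
  = 72288 * 1.2 * 428 * 0.25 g/ha
  = 9281779.20 g/ha
  = 9281.78 kg/ha = 9.28 t/ha


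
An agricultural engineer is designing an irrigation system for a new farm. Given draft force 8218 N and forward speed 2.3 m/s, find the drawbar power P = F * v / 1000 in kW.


P = F * v / 1000
  = 8218 * 2.3 / 1000
  = 18901.40 / 1000
  = 18.90 kW


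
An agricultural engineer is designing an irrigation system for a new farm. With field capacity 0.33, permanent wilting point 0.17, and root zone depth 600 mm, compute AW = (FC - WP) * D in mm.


AW = (FC - WP) * D
   = (0.33 - 0.17) * 600
   = 0.16 * 600
   = 96 mm


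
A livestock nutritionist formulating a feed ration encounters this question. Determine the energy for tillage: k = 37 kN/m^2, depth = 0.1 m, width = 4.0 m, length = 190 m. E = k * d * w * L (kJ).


E = k * d * w * L
  = 37 * 0.1 * 4.0 * 190
  = 2812 kJ


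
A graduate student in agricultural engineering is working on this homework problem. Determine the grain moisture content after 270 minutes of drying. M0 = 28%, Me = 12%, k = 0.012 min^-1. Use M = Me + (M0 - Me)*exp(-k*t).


M = Me + (M0 - Me) * e^(-k*t)
  = 12 + (28 - 12) * e^(-0.012*270)
  = 12 + 16 * e^(-3.240)
  = 12 + 16 * 0.03916
  = 12 + 0.6266
  = 12.63%


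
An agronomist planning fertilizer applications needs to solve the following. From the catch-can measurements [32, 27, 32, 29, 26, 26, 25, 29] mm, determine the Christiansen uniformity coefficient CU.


xbar = 226 / 8 = 28.250
sum|xi - xbar| = 18
CU = 100 * (1 - 18 / (8 * 28.250))
   = 100 * (1 - 0.0796)
   = 92.04%


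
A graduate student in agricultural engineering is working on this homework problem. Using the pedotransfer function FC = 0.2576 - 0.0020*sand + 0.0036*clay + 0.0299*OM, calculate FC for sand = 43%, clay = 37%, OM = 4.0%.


FC = 0.2576 - 0.0020*43 + 0.0036*37 + 0.0299*4.0
   = 0.2576 - 0.0860 + 0.1332 + 0.1196
   = 0.4244


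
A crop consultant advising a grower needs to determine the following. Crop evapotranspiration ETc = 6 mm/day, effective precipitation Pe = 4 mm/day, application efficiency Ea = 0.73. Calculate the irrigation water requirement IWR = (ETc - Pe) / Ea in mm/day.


IWR = (ETc - Pe) / Ea
    = (6 - 4) / 0.73
    = 2 / 0.73
    = 2.74 mm/day


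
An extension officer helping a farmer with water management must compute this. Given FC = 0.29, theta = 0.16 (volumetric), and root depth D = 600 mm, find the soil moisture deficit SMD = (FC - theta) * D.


SMD = (FC - theta) * D
    = (0.29 - 0.16) * 600
    = 0.130 * 600
    = 78 mm


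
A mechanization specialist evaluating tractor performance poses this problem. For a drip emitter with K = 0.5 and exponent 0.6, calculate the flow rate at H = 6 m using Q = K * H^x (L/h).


Q = K * H^x
  = 0.5 * 6^0.6
  = 0.5 * 2.9302
  = 1.47 L/h


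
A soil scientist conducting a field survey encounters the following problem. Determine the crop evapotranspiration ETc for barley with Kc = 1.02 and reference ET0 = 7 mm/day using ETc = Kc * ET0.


ETc = Kc * ET0
    = 1.02 * 7
    = 7.14 mm/day


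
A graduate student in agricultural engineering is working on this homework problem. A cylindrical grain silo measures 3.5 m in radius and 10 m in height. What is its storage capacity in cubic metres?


V = pi * r^2 * h
  = pi * 3.5^2 * 10
  = pi * 12.25 * 10
  = 384.85 m^3


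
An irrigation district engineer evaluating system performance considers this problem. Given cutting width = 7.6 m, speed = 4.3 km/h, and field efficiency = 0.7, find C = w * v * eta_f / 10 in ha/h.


C = w * v * eta_f / 10
  = 7.6 * 4.3 * 0.7 / 10
  = 22.88 / 10
  = 2.29 ha/h


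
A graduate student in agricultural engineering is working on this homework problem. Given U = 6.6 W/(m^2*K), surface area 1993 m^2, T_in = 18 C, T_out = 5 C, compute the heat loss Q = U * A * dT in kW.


dT = 18 - (5) = 13 K
Q = U * A * dT
  = 6.6 * 1993 * 13
  = 170999.40 W = 171.00 kW


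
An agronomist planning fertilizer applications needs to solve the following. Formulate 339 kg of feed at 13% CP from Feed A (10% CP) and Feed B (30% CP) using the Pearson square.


parts_A = CP_b - target = 30 - 13 = 17
parts_B = target - CP_a = 13 - 10 = 3
total_parts = 17 + 3 = 20
Feed A = 339 * 17 / 20 = 288.15 kg
Feed B = 339 * 3 / 20 = 50.85 kg

288.15 kg


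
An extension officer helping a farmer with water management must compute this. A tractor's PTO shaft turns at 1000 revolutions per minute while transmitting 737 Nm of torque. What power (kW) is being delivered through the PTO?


P = 2*pi*n*T / 60000
  = 2*pi * 1000 * 737 / 60000
  = 4630707.57 / 60000
  = 77.18 kW


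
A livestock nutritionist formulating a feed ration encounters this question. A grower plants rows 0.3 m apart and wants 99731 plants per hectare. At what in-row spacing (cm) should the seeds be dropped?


spacing = 10000 / (row_sp * density)
        = 10000 / (0.3 * 99731)
        = 10000 / 29919.30
        = 0.33423 m = 33.42 cm


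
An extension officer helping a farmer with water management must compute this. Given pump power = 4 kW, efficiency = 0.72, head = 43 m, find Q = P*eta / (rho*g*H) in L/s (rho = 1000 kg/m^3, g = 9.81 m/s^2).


Q = (P * 1000 * eta) / (rho * g * H)
  = (4 * 1000 * 0.72) / (1000 * 9.81 * 43)
  = 2880 / 421830
  = 0.00683 m^3/s = 6.83 L/s


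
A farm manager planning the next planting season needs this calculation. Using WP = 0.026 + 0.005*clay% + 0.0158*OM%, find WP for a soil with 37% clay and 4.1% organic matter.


WP = 0.026 + 0.005*37 + 0.0158*4.1
   = 0.026 + 0.1850 + 0.0648
   = 0.2758


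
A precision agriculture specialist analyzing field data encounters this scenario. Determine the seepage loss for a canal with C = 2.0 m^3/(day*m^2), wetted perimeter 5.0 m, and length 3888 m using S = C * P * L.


S = C * P * L
  = 2.0 * 5.0 * 3888
  = 38880 m^3/day


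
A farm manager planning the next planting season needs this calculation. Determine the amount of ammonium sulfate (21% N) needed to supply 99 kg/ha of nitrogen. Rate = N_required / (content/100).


Rate = N_required / (N_content / 100)
     = 99 / (21 / 100)
     = 99 / 0.21
     = 471.43 kg/ha


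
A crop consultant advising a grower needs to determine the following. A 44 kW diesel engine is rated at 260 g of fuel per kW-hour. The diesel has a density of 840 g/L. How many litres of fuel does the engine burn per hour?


FC = P * BSFC / rho_fuel
   = 44 * 260 / 840
   = 11440 / 840
   = 13.62 L/h


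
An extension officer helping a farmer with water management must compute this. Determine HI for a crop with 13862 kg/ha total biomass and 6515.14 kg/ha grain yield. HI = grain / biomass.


HI = grain_yield / biomass
   = 6515.14 / 13862
   = 0.47


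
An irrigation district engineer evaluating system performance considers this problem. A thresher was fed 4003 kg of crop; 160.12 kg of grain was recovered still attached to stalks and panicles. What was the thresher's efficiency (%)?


eta = (total - unthreshed) / total * 100
    = (4003 - 160.12) / 4003 * 100
    = 3842.88 / 4003 * 100
    = 96%


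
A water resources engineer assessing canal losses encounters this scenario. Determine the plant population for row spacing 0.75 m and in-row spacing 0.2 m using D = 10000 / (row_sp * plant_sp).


D = 10000 / (row_sp * plant_sp)
  = 10000 / (0.75 * 0.2)
  = 10000 / 0.1500
  = 66666.67 plants/ha


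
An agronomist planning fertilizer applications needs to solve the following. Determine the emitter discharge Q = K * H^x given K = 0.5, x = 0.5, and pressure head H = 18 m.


Q = K * H^x
  = 0.5 * 18^0.5
  = 0.5 * 4.2426
  = 2.12 L/h


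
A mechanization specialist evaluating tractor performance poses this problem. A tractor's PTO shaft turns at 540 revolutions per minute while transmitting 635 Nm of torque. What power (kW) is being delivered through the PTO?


P = 2*pi*n*T / 60000
  = 2*pi * 540 * 635 / 60000
  = 2154504.24 / 60000
  = 35.91 kW


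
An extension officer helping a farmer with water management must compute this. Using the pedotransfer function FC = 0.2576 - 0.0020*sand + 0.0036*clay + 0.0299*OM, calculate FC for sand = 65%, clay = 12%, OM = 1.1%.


FC = 0.2576 - 0.0020*65 + 0.0036*12 + 0.0299*1.1
   = 0.2576 - 0.1300 + 0.0432 + 0.0329
   = 0.2037


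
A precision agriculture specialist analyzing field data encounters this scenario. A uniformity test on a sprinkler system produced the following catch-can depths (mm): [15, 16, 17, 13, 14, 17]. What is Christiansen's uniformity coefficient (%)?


xbar = 92 / 6 = 15.333
sum|xi - xbar| = 8
CU = 100 * (1 - 8 / (6 * 15.333))
   = 100 * (1 - 0.0870)
   = 91.30%


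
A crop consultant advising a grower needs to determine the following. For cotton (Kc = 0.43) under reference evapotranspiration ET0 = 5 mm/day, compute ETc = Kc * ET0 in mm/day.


ETc = Kc * ET0
    = 0.43 * 5
    = 2.15 mm/day


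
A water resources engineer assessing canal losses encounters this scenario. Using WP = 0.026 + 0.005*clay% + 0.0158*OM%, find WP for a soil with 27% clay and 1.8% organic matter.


WP = 0.026 + 0.005*27 + 0.0158*1.8
   = 0.026 + 0.1350 + 0.0284
   = 0.1894


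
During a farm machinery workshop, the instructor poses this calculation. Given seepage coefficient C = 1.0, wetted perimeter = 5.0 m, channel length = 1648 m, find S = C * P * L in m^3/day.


S = C * P * L
  = 1.0 * 5.0 * 1648
  = 8240 m^3/day


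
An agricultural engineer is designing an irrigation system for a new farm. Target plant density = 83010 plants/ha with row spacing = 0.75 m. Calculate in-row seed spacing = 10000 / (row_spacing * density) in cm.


spacing = 10000 / (row_sp * density)
        = 10000 / (0.75 * 83010)
        = 10000 / 62257.50
        = 0.16062 m = 16.06 cm


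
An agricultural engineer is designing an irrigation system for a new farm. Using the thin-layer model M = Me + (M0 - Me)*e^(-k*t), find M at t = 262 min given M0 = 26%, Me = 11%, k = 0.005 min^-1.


M = Me + (M0 - Me) * e^(-k*t)
  = 11 + (26 - 11) * e^(-0.005*262)
  = 11 + 15 * e^(-1.310)
  = 11 + 15 * 0.26982
  = 11 + 4.0473
  = 15.05%


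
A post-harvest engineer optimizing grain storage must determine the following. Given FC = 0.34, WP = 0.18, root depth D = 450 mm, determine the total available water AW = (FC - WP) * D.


AW = (FC - WP) * D
   = (0.34 - 0.18) * 450
   = 0.16 * 450
   = 72 mm


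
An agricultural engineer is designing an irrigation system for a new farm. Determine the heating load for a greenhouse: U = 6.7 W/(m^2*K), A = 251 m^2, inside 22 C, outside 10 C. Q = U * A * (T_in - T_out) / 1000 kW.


dT = 22 - (10) = 12 K
Q = U * A * dT
  = 6.7 * 251 * 12
  = 20180.40 W = 20.18 kW


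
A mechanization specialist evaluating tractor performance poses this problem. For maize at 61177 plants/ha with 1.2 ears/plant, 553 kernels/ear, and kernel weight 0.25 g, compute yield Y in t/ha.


Y = density * ears * kernels * kw
  = 61177 * 1.2 * 553 * 0.25 g/ha
  = 10149264.30 g/ha
  = 10149.26 kg/ha = 10.15 t/ha


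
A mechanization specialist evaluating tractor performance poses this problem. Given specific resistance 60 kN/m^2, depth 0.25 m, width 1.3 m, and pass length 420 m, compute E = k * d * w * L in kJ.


E = k * d * w * L
  = 60 * 0.25 * 1.3 * 420
  = 8190 kJ


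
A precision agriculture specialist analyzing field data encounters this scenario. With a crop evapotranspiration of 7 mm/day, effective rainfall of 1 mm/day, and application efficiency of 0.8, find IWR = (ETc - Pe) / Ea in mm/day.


IWR = (ETc - Pe) / Ea
    = (7 - 1) / 0.8
    = 6 / 0.8
    = 7.50 mm/day


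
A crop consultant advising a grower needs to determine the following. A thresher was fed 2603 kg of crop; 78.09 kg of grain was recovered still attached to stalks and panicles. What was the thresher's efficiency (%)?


eta = (total - unthreshed) / total * 100
    = (2603 - 78.09) / 2603 * 100
    = 2524.91 / 2603 * 100
    = 97%


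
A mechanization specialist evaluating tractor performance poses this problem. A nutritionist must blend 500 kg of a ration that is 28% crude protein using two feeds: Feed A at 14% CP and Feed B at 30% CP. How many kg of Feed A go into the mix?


parts_A = CP_b - target = 30 - 28 = 2
parts_B = target - CP_a = 28 - 14 = 14
total_parts = 2 + 14 = 16
Feed A = 500 * 2 / 16 = 62.50 kg
Feed B = 500 * 14 / 16 = 437.50 kg

62.50 kg


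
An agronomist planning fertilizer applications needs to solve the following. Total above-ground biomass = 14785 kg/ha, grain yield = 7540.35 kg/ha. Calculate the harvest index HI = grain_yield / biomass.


HI = grain_yield / biomass
   = 7540.35 / 14785
   = 0.51


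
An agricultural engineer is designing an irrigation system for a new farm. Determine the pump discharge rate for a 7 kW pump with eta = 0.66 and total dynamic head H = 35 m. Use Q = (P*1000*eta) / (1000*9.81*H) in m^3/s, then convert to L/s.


Q = (P * 1000 * eta) / (rho * g * H)
  = (7 * 1000 * 0.66) / (1000 * 9.81 * 35)
  = 4620 / 343350
  = 0.01346 m^3/s = 13.46 L/s


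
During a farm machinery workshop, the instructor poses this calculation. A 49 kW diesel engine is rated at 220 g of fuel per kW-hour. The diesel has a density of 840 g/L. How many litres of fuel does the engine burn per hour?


FC = P * BSFC / rho_fuel
   = 49 * 220 / 840
   = 10780 / 840
   = 12.83 L/h


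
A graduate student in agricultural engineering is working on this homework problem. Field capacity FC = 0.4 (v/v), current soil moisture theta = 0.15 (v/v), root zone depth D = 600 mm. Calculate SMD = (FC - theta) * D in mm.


SMD = (FC - theta) * D
    = (0.4 - 0.15) * 600
    = 0.250 * 600
    = 150 mm


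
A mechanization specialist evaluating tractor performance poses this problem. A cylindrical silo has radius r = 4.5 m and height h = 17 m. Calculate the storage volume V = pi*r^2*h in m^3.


V = pi * r^2 * h
  = pi * 4.5^2 * 17
  = pi * 20.25 * 17
  = 1081.49 m^3


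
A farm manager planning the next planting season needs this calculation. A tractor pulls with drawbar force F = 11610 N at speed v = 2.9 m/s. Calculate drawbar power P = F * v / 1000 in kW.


P = F * v / 1000
  = 11610 * 2.9 / 1000
  = 33669 / 1000
  = 33.67 kW


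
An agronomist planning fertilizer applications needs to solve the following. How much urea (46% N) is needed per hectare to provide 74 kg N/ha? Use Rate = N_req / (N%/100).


Rate = N_required / (N_content / 100)
     = 74 / (46 / 100)
     = 74 / 0.46
     = 160.87 kg/ha


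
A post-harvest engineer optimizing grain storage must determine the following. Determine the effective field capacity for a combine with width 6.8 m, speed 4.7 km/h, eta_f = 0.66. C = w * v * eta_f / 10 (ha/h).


C = w * v * eta_f / 10
  = 6.8 * 4.7 * 0.66 / 10
  = 21.09 / 10
  = 2.11 ha/h


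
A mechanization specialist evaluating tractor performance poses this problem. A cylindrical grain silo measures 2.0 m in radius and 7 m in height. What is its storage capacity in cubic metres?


V = pi * r^2 * h
  = pi * 2.0^2 * 7
  = pi * 4 * 7
  = 87.96 m^3


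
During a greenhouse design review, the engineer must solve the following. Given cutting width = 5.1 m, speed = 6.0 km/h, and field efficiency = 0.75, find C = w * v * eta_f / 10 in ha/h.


C = w * v * eta_f / 10
  = 5.1 * 6.0 * 0.75 / 10
  = 22.95 / 10
  = 2.30 ha/h


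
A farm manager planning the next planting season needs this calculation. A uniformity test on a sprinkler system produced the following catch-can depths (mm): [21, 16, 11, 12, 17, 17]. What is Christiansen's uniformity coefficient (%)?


xbar = 94 / 6 = 15.667
sum|xi - xbar| = 16.667
CU = 100 * (1 - 16.667 / (6 * 15.667))
   = 100 * (1 - 0.1773)
   = 82.27%


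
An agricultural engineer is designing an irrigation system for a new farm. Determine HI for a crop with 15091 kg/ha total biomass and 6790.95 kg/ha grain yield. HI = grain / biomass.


HI = grain_yield / biomass
   = 6790.95 / 15091
   = 0.45


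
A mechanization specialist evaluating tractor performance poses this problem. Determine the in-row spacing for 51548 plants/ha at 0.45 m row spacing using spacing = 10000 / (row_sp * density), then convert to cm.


spacing = 10000 / (row_sp * density)
        = 10000 / (0.45 * 51548)
        = 10000 / 23196.60
        = 0.43110 m = 43.11 cm


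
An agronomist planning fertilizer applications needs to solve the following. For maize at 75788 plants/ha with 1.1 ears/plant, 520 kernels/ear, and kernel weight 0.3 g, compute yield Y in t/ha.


Y = density * ears * kernels * kw
  = 75788 * 1.1 * 520 * 0.3 g/ha
  = 13005220.80 g/ha
  = 13005.22 kg/ha = 13.01 t/ha


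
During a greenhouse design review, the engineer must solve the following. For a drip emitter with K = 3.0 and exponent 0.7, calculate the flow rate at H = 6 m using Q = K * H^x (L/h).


Q = K * H^x
  = 3.0 * 6^0.7
  = 3.0 * 3.5051
  = 10.52 L/h


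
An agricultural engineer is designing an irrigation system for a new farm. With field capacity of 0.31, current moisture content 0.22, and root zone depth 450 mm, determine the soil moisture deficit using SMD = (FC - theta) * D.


SMD = (FC - theta) * D
    = (0.31 - 0.22) * 450
    = 0.090 * 450
    = 40.50 mm


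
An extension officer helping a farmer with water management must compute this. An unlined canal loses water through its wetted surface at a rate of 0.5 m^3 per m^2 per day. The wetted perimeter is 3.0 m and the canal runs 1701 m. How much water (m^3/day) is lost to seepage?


S = C * P * L
  = 0.5 * 3.0 * 1701
  = 2551.50 m^3/day


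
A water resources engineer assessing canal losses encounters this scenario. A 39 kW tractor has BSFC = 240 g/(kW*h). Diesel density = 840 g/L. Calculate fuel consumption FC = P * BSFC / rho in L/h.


FC = P * BSFC / rho_fuel
   = 39 * 240 / 840
   = 9360 / 840
   = 11.14 L/h


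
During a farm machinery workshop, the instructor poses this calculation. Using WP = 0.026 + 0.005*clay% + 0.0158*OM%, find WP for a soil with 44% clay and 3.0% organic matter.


WP = 0.026 + 0.005*44 + 0.0158*3.0
   = 0.026 + 0.2200 + 0.0474
   = 0.2934


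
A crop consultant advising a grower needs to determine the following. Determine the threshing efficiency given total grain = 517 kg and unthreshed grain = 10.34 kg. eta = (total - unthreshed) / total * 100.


eta = (total - unthreshed) / total * 100
    = (517 - 10.34) / 517 * 100
    = 506.66 / 517 * 100
    = 98%


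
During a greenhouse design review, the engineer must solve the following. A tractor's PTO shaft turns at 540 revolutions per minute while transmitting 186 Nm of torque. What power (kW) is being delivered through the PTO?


P = 2*pi*n*T / 60000
  = 2*pi * 540 * 186 / 60000
  = 631083.13 / 60000
  = 10.52 kW


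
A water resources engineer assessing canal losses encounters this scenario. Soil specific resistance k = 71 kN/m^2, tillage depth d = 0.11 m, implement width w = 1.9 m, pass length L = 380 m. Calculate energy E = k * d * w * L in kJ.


E = k * d * w * L
  = 71 * 0.11 * 1.9 * 380
  = 5638.82 kJ


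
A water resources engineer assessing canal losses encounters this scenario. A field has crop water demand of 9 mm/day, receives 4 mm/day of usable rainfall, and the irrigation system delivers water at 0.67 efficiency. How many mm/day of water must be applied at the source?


IWR = (ETc - Pe) / Ea
    = (9 - 4) / 0.67
    = 5 / 0.67
    = 7.46 mm/day


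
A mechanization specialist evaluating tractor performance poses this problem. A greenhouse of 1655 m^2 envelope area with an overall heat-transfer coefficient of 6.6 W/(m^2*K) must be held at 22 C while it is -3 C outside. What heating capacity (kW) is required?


dT = 22 - (-3) = 25 K
Q = U * A * dT
  = 6.6 * 1655 * 25
  = 273075 W = 273.08 kW


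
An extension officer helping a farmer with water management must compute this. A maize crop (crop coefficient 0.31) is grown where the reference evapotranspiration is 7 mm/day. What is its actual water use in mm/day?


ETc = Kc * ET0
    = 0.31 * 7
    = 2.17 mm/day


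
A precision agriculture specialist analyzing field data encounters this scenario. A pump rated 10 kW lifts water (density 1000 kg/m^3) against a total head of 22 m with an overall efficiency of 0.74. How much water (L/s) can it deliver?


Q = (P * 1000 * eta) / (rho * g * H)
  = (10 * 1000 * 0.74) / (1000 * 9.81 * 22)
  = 7400 / 215820
  = 0.03429 m^3/s = 34.29 L/s


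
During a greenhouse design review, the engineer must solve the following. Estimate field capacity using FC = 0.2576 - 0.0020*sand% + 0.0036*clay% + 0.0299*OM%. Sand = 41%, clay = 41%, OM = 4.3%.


FC = 0.2576 - 0.0020*41 + 0.0036*41 + 0.0299*4.3
   = 0.2576 - 0.0820 + 0.1476 + 0.1286
   = 0.4518


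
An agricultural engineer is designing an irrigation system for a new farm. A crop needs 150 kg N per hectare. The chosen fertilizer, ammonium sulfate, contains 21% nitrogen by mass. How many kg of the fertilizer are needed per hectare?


Rate = N_required / (N_content / 100)
     = 150 / (21 / 100)
     = 150 / 0.21
     = 714.29 kg/ha


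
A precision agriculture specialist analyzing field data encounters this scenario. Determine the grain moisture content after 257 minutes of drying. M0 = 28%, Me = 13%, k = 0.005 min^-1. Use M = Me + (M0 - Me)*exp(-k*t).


M = Me + (M0 - Me) * e^(-k*t)
  = 13 + (28 - 13) * e^(-0.005*257)
  = 13 + 15 * e^(-1.285)
  = 13 + 15 * 0.27665
  = 13 + 4.1498
  = 17.15%


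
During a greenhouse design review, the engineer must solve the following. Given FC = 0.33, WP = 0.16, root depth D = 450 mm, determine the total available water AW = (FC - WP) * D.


AW = (FC - WP) * D
   = (0.33 - 0.16) * 450
   = 0.17 * 450
   = 76.50 mm


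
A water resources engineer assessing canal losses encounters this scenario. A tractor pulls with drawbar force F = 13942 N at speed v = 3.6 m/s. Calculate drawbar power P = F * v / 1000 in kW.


P = F * v / 1000
  = 13942 * 3.6 / 1000
  = 50191.20 / 1000
  = 50.19 kW


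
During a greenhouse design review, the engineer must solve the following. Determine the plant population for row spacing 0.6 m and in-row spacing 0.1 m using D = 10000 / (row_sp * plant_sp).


D = 10000 / (row_sp * plant_sp)
  = 10000 / (0.6 * 0.1)
  = 10000 / 0.0600
  = 166666.67 plants/ha


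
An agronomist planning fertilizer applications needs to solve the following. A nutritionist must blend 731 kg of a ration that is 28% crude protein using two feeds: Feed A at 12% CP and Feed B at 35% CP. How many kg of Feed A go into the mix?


parts_A = CP_b - target = 35 - 28 = 7
parts_B = target - CP_a = 28 - 12 = 16
total_parts = 7 + 16 = 23
Feed A = 731 * 7 / 23 = 222.48 kg
Feed B = 731 * 16 / 23 = 508.52 kg

222.48 kg


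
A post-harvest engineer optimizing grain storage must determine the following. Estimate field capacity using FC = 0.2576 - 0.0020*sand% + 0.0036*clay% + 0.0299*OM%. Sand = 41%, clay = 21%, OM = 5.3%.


FC = 0.2576 - 0.0020*41 + 0.0036*21 + 0.0299*5.3
   = 0.2576 - 0.0820 + 0.0756 + 0.1585
   = 0.4097


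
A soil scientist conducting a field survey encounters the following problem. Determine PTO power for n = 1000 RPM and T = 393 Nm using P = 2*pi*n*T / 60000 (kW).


P = 2*pi*n*T / 60000
  = 2*pi * 1000 * 393 / 60000
  = 2469291.83 / 60000
  = 41.15 kW


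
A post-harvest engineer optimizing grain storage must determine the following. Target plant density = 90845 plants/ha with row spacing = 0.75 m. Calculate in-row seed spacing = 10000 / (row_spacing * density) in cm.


spacing = 10000 / (row_sp * density)
        = 10000 / (0.75 * 90845)
        = 10000 / 68133.75
        = 0.14677 m = 14.68 cm


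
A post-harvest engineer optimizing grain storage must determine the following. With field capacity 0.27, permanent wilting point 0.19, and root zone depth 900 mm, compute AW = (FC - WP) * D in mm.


AW = (FC - WP) * D
   = (0.27 - 0.19) * 900
   = 0.08 * 900
   = 72 mm


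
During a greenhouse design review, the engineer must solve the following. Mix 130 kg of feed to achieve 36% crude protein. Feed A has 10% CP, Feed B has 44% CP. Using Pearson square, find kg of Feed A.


parts_A = CP_b - target = 44 - 36 = 8
parts_B = target - CP_a = 36 - 10 = 26
total_parts = 8 + 26 = 34
Feed A = 130 * 8 / 34 = 30.59 kg
Feed B = 130 * 26 / 34 = 99.41 kg

30.59 kg


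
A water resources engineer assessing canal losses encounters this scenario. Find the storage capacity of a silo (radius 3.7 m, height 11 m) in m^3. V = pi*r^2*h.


V = pi * r^2 * h
  = pi * 3.7^2 * 11
  = pi * 13.69 * 11
  = 473.09 m^3


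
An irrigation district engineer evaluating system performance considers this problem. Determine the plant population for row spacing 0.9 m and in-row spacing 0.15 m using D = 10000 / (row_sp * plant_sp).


D = 10000 / (row_sp * plant_sp)
  = 10000 / (0.9 * 0.15)
  = 10000 / 0.1350
  = 74074.07 plants/ha


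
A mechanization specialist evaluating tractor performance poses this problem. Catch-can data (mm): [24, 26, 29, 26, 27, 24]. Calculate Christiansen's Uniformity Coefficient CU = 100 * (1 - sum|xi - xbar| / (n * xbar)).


xbar = 156 / 6 = 26
sum|xi - xbar| = 8
CU = 100 * (1 - 8 / (6 * 26))
   = 100 * (1 - 0.0513)
   = 94.87%


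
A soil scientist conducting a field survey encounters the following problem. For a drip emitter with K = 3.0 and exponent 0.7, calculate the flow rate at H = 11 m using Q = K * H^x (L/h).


Q = K * H^x
  = 3.0 * 11^0.7
  = 3.0 * 5.3577
  = 16.07 L/h


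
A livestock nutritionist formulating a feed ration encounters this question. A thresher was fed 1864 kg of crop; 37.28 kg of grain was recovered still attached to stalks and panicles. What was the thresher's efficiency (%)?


eta = (total - unthreshed) / total * 100
    = (1864 - 37.28) / 1864 * 100
    = 1826.72 / 1864 * 100
    = 98%


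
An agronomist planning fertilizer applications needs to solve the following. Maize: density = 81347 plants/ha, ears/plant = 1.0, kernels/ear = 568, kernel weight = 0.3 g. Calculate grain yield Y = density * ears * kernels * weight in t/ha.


Y = density * ears * kernels * kw
  = 81347 * 1.0 * 568 * 0.3 g/ha
  = 13861528.80 g/ha
  = 13861.53 kg/ha = 13.86 t/ha


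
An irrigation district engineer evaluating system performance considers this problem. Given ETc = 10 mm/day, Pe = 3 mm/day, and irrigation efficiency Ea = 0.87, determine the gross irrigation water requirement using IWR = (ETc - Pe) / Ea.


IWR = (ETc - Pe) / Ea
    = (10 - 3) / 0.87
    = 7 / 0.87
    = 8.05 mm/day


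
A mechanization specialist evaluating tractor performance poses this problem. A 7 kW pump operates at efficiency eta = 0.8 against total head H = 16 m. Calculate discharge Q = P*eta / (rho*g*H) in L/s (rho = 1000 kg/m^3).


Q = (P * 1000 * eta) / (rho * g * H)
  = (7 * 1000 * 0.8) / (1000 * 9.81 * 16)
  = 5600 / 156960
  = 0.03568 m^3/s = 35.68 L/s


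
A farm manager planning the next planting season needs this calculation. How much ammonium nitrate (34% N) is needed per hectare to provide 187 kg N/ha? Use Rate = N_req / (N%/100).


Rate = N_required / (N_content / 100)
     = 187 / (34 / 100)
     = 187 / 0.34
     = 550 kg/ha


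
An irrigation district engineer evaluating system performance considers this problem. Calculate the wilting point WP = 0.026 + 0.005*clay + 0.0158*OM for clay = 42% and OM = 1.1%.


WP = 0.026 + 0.005*42 + 0.0158*1.1
   = 0.026 + 0.2100 + 0.0174
   = 0.2534


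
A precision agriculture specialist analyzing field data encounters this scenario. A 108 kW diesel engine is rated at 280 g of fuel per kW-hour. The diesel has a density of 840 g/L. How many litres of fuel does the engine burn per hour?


FC = P * BSFC / rho_fuel
   = 108 * 280 / 840
   = 30240 / 840
   = 36 L/h


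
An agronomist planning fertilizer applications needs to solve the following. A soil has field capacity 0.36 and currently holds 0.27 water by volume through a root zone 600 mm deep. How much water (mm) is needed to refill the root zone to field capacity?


SMD = (FC - theta) * D
    = (0.36 - 0.27) * 600
    = 0.090 * 600
    = 54 mm


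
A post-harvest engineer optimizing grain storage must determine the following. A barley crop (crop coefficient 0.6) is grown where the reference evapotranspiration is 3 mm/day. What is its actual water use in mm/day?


ETc = Kc * ET0
    = 0.6 * 3
    = 1.80 mm/day


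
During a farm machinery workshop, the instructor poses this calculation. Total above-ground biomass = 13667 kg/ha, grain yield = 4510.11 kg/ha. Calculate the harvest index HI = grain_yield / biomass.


HI = grain_yield / biomass
   = 4510.11 / 13667
   = 0.33


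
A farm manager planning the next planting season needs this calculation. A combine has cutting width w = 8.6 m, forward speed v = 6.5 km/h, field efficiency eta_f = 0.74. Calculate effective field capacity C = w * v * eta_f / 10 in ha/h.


C = w * v * eta_f / 10
  = 8.6 * 6.5 * 0.74 / 10
  = 41.37 / 10
  = 4.14 ha/h


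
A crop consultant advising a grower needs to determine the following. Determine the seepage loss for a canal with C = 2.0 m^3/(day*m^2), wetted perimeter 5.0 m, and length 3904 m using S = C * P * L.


S = C * P * L
  = 2.0 * 5.0 * 3904
  = 39040 m^3/day


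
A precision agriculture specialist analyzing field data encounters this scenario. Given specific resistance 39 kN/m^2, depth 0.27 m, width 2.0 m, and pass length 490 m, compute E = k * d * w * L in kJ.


E = k * d * w * L
  = 39 * 0.27 * 2.0 * 490
  = 10319.40 kJ


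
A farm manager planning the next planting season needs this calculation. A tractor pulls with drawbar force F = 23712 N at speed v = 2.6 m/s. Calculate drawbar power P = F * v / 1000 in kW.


P = F * v / 1000
  = 23712 * 2.6 / 1000
  = 61651.20 / 1000
  = 61.65 kW


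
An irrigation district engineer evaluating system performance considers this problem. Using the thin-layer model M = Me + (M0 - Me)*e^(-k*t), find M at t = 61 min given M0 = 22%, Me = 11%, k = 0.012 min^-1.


M = Me + (M0 - Me) * e^(-k*t)
  = 11 + (22 - 11) * e^(-0.012*61)
  = 11 + 11 * e^(-0.732)
  = 11 + 11 * 0.48095
  = 11 + 5.2904
  = 16.29%


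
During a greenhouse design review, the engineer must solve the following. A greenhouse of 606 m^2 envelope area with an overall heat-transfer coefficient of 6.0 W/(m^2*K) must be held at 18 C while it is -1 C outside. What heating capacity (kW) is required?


dT = 18 - (-1) = 19 K
Q = U * A * dT
  = 6.0 * 606 * 19
  = 69084 W = 69.08 kW


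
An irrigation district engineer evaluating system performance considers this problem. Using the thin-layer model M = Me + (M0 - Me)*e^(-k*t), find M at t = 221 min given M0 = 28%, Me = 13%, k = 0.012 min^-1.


M = Me + (M0 - Me) * e^(-k*t)
  = 13 + (28 - 13) * e^(-0.012*221)
  = 13 + 15 * e^(-2.652)
  = 13 + 15 * 0.07051
  = 13 + 1.0577
  = 14.06%


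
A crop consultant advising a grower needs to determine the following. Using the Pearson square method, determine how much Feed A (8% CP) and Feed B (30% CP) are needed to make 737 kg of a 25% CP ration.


parts_A = CP_b - target = 30 - 25 = 5
parts_B = target - CP_a = 25 - 8 = 17
total_parts = 5 + 17 = 22
Feed A = 737 * 5 / 22 = 167.50 kg
Feed B = 737 * 17 / 22 = 569.50 kg

167.50 kg


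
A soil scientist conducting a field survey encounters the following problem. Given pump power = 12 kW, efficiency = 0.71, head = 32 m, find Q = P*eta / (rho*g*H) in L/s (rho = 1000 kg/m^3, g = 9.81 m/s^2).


Q = (P * 1000 * eta) / (rho * g * H)
  = (12 * 1000 * 0.71) / (1000 * 9.81 * 32)
  = 8520 / 313920
  = 0.02714 m^3/s = 27.14 L/s


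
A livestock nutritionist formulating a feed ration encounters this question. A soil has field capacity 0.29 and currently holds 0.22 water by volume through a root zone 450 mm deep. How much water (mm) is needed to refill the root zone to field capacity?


SMD = (FC - theta) * D
    = (0.29 - 0.22) * 450
    = 0.070 * 450
    = 31.50 mm


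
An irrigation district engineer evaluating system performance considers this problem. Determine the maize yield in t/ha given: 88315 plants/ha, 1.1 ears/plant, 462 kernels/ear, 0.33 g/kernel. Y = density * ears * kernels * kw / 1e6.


Y = density * ears * kernels * kw
  = 88315 * 1.1 * 462 * 0.33 g/ha
  = 14810955.39 g/ha
  = 14810.96 kg/ha = 14.81 t/ha


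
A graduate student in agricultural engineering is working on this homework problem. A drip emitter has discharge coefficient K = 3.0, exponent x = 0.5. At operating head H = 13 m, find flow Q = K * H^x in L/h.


Q = K * H^x
  = 3.0 * 13^0.5
  = 3.0 * 3.6056
  = 10.82 L/h


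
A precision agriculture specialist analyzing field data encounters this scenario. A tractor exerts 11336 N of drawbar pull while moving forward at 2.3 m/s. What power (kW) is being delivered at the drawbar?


P = F * v / 1000
  = 11336 * 2.3 / 1000
  = 26072.80 / 1000
  = 26.07 kW


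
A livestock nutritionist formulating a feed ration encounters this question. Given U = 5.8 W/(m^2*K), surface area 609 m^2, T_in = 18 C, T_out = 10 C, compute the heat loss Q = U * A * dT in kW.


dT = 18 - (10) = 8 K
Q = U * A * dT
  = 5.8 * 609 * 8
  = 28257.60 W = 28.26 kW


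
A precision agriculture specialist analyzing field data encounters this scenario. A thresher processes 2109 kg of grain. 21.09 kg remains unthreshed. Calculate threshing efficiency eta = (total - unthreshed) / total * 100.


eta = (total - unthreshed) / total * 100
    = (2109 - 21.09) / 2109 * 100
    = 2087.91 / 2109 * 100
    = 99%


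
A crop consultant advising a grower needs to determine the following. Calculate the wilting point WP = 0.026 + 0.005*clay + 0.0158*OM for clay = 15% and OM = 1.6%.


WP = 0.026 + 0.005*15 + 0.0158*1.6
   = 0.026 + 0.0750 + 0.0253
   = 0.1263


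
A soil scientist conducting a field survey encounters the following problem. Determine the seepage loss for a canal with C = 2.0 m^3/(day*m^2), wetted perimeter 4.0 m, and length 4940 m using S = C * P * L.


S = C * P * L
  = 2.0 * 4.0 * 4940
  = 39520 m^3/day


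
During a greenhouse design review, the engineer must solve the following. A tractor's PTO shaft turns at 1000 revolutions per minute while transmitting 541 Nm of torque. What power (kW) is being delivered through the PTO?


P = 2*pi*n*T / 60000
  = 2*pi * 1000 * 541 / 60000
  = 3399203.25 / 60000
  = 56.65 kW


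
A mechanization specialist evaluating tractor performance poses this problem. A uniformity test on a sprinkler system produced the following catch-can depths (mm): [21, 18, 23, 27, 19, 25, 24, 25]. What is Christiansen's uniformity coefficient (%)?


xbar = 182 / 8 = 22.750
sum|xi - xbar| = 20.500
CU = 100 * (1 - 20.500 / (8 * 22.750))
   = 100 * (1 - 0.1126)
   = 88.74%


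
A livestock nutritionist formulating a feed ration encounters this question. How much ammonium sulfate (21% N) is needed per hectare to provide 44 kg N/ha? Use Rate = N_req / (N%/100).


Rate = N_required / (N_content / 100)
     = 44 / (21 / 100)
     = 44 / 0.21
     = 209.52 kg/ha


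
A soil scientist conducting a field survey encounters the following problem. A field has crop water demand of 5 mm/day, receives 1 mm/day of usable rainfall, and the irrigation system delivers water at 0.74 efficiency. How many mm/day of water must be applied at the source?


IWR = (ETc - Pe) / Ea
    = (5 - 1) / 0.74
    = 4 / 0.74
    = 5.41 mm/day


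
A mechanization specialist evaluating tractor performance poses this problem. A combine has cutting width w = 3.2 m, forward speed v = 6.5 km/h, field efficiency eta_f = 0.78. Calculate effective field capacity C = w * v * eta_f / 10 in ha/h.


C = w * v * eta_f / 10
  = 3.2 * 6.5 * 0.78 / 10
  = 16.22 / 10
  = 1.62 ha/h


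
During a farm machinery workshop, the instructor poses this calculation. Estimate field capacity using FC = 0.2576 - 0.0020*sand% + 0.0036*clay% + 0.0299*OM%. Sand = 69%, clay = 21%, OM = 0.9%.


FC = 0.2576 - 0.0020*69 + 0.0036*21 + 0.0299*0.9
   = 0.2576 - 0.1380 + 0.0756 + 0.0269
   = 0.2221


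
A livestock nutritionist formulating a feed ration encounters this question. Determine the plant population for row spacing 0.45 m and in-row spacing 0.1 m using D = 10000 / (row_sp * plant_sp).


D = 10000 / (row_sp * plant_sp)
  = 10000 / (0.45 * 0.1)
  = 10000 / 0.0450
  = 222222.22 plants/ha


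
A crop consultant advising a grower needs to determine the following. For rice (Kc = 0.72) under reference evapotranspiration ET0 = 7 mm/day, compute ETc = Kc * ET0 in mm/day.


ETc = Kc * ET0
    = 0.72 * 7
    = 5.04 mm/day


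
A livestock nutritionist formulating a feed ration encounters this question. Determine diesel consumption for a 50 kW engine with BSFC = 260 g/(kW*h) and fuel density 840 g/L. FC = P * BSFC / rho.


FC = P * BSFC / rho_fuel
   = 50 * 260 / 840
   = 13000 / 840
   = 15.48 L/h


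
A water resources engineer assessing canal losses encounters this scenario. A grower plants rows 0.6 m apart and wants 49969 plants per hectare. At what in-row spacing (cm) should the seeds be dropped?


spacing = 10000 / (row_sp * density)
        = 10000 / (0.6 * 49969)
        = 10000 / 29981.40
        = 0.33354 m = 33.35 cm


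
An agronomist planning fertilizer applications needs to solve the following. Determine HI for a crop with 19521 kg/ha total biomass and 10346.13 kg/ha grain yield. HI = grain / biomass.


HI = grain_yield / biomass
   = 10346.13 / 19521
   = 0.53


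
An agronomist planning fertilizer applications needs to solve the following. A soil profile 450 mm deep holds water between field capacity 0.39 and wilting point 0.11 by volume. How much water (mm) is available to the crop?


AW = (FC - WP) * D
   = (0.39 - 0.11) * 450
   = 0.28 * 450
   = 126 mm


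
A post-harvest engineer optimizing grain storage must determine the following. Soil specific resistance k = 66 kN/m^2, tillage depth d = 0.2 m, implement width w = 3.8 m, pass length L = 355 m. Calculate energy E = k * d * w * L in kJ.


E = k * d * w * L
  = 66 * 0.2 * 3.8 * 355
  = 17806.80 kJ


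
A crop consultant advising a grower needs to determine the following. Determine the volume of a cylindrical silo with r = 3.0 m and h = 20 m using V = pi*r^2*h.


V = pi * r^2 * h
  = pi * 3.0^2 * 20
  = pi * 9 * 20
  = 565.49 m^3


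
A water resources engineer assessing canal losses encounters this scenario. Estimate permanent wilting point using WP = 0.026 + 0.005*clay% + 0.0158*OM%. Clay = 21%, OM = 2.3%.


WP = 0.026 + 0.005*21 + 0.0158*2.3
   = 0.026 + 0.1050 + 0.0363
   = 0.1673


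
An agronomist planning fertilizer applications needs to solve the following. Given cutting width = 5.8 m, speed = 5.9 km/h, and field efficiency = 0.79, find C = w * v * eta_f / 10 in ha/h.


C = w * v * eta_f / 10
  = 5.8 * 5.9 * 0.79 / 10
  = 27.03 / 10
  = 2.70 ha/h


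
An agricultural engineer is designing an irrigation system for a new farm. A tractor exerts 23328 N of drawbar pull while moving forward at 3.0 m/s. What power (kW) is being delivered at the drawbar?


P = F * v / 1000
  = 23328 * 3.0 / 1000
  = 69984 / 1000
  = 69.98 kW


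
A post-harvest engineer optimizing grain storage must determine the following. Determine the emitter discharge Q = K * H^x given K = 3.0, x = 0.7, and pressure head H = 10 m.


Q = K * H^x
  = 3.0 * 10^0.7
  = 3.0 * 5.0119
  = 15.04 L/h
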